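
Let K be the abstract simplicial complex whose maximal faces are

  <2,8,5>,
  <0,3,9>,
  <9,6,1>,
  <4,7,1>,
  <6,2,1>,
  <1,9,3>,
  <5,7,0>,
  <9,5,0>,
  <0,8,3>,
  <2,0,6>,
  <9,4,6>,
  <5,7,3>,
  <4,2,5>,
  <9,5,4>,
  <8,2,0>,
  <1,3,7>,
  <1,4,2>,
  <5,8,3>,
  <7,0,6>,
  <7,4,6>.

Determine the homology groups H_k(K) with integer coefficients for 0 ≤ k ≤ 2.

Fix the vertex order 0 < 1 < 2 < 3 < 4 < 5 < 6 < 7 < 8 < 9 and write every simplex with vertices in increasing order. Then dim K = 2 and the simplices of K are:

  0-simplices (10): [0], [1], [2], [3], [4], [5], [6], [7], [8], [9]
  1-simplices (30): (30 of them)
  2-simplices (20): (20 of them)

Hence C_0 ≅ Z^10, C_1 ≅ Z^30, C_2 ≅ Z^20.

∂_1: C_1 → C_0 maps an edge to its endpoints' difference, ∂[p,q] = q − p. For instance
  ∂[6,9] = [9] − [6].
The resulting 10×30 matrix has rank 9, and its Smith normal form has invariant factors (1,1,1,1,1,1,1,1,1).

Boundary ∂_2: C_2 → C_1 acts by ∂[p,q,r] = [q,r] − [p,r] + [p,q]. For instance
  ∂[0,2,6] = [2,6] − [0,6] + [0,2],
  ∂[0,6,7] = [6,7] − [0,7] + [0,6].
The resulting 30×20 matrix has rank 20, and its Smith normal form has invariant factors (1,1,1,1,1,1,1,1,1,1,1,1,1,1,1,1,1,1,1,2).

Reading off H_k = ker ∂_k / im ∂_{k+1}:

  H_0: rank C_0 − rank ∂_1 = 10 − 9 = 1, and the invariant factors of ∂_1 are all 1, so H_0 = Z.
  H_1: rank ker ∂_1 − rank ∂_2 = (30 − 9) − 20 = 1, and ∂_2 has invariant factor 2 > 1, so H_1 = Z ⊕ Z_2.
  H_2: rank ker ∂_2 − rank ∂_3 = (20 − 20) − 0 = 0, and there is no ∂_3, so H_2 = 0.

H_0 ≅ Z,  H_1 ≅ Z ⊕ Z_2,  H_2 = 0.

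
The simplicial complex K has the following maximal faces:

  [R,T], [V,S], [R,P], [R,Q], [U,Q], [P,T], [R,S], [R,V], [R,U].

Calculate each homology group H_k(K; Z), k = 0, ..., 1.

K has 7 vertices, 9 edges.
rank ∂_0 = 0, rank ∂_1 = 6 ⇒ b_0 = 7 − 0 − 6 = 1; all invariant factors of ∂_1 are 1 so no torsion. So H_0 ≅ Z.
rank ∂_1 = 6, rank ∂_2 = 0 ⇒ b_1 = 9 − 6 − 0 = 3. So H_1 ≅ Z^3.

H_0 ≅ Z,  H_1 ≅ Z^3.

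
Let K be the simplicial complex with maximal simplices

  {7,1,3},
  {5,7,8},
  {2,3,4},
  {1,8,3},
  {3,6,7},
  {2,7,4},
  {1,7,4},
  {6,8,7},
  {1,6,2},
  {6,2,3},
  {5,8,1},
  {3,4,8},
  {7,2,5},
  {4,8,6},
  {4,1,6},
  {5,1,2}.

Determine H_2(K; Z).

K has 8 vertices, 24 edges, 16 triangles.
rank ∂_2 = 15, rank ∂_3 = 0 ⇒ b_2 = 16 − 15 − 0 = 1. So H_2 ≅ Z.

H_2 ≅ Z.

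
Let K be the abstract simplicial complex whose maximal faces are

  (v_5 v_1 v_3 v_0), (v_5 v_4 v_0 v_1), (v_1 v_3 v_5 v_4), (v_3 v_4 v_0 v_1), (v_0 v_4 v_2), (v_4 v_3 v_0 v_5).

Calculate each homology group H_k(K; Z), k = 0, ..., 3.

K has 6 vertices, 12 edges, 11 triangles, 5 3-simplices.
rank ∂_0 = 0, rank ∂_1 = 5 ⇒ b_0 = 6 − 0 − 5 = 1; all invariant factors of ∂_1 are 1 so no torsion. So H_0 ≅ Z.
rank ∂_1 = 5, rank ∂_2 = 7 ⇒ b_1 = 12 − 5 − 7 = 0; all invariant factors of ∂_2 are 1 so no torsion. So H_1 ≅ 0.
rank ∂_2 = 7, rank ∂_3 = 4 ⇒ b_2 = 11 − 7 − 4 = 0; all invariant factors of ∂_3 are 1 so no torsion. So H_2 ≅ 0.
rank ∂_3 = 4, rank ∂_4 = 0 ⇒ b_3 = 5 − 4 − 0 = 1. So H_3 ≅ Z.

H_0 = Z,  H_1 = 0,  H_2 = 0,  H_3 = Z.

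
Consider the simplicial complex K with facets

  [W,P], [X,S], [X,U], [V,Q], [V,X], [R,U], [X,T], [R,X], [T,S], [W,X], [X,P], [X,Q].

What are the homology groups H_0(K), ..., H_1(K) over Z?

Order the vertices as P < Q < R < S < T < U < V < W < X. Listing each simplex with vertices in this order, K has dimension 1 with simplices:

  0-simplices (9): P, Q, R, S, T, U, V, W, X
  1-simplices (12): PW, PX, QV, QX, RU, RX, ST, SX, TX, UX, VX, WX

so the chain groups are C_0 ≅ Z^9, C_1 ≅ Z^12.

Boundary ∂_1: C_1 → C_0 maps an edge to its endpoints' difference, ∂[p,q] = q − p.
The resulting 9×12 matrix has rank 8, and its Smith normal form has invariant factors (1,1,1,1,1,1,1,1).

From H_k ≅ ker(∂_k) / im(∂_{k+1}) we obtain:

  H_0: rank C_0 − rank ∂_1 = 9 − 8 = 1, and the invariant factors of ∂_1 are all 1, so H_0 = Z.
  H_1: rank ker ∂_1 − rank ∂_2 = (12 − 8) − 0 = 4, and there is no ∂_2, so H_1 = Z^4.

(K is a triangulation of a wedge of 4 circles.)

H_0 = Z,  H_1 = Z^4.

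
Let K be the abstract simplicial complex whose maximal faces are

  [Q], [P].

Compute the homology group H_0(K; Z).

H_0 ≅ Z^2.

K has 2 vertices.
rank ∂_0 = 0, rank ∂_1 = 0 ⇒ b_0 = 2 − 0 − 0 = 2. So H_0 = Z^2.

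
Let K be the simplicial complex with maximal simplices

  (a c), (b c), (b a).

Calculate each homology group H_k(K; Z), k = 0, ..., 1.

H_0 ≅ Z,  H_1 ≅ Z.

Fix the vertex order a < b < c and write every simplex with vertices in increasing order. Then dim K = 1 and the simplices of K are:

  0-simplices (3): a, b, c
  1-simplices (3): ab, ac, bc

Hence C_0 ≅ Z^3, C_1 ≅ Z^3.

The boundary map ∂_1: C_1 → C_0 sends each edge [p,q] (with p < q) to q − p.
This gives a 3×3 integer matrix of rank 2; reducing to Smith normal form yields diagonal entries (1,1).

From H_k ≅ ker(∂_k) / im(∂_{k+1}) we obtain:

  H_0: rank C_0 − rank ∂_1 = 3 − 2 = 1, and the invariant factors of ∂_1 are all 1, so H_0 ≅ Z.
  H_1: rank ker ∂_1 − rank ∂_2 = (3 − 2) − 0 = 1, and there is no ∂_2, so H_1 ≅ Z.

As a check, the Euler characteristic is 3 − 3 = 0, which agrees with 1 − 1 = 0.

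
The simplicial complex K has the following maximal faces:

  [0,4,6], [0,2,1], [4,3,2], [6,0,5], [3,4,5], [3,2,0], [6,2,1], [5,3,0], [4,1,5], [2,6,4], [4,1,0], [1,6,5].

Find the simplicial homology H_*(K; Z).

Take the total order 0 < 1 < 2 < 3 < 4 < 5 < 6 on the vertex set. Then K (dimension 2) consists of the simplices:

  0-simplices (7): [0], [1], [2], [3], [4], [5], [6]
  1-simplices (18): [0,1], [0,2], [0,3], [0,4], [0,5], [0,6], [1,2], [1,4], [1,5], [1,6], [2,3], [2,4], [2,6], [3,4], [3,5], [4,5], [4,6], [5,6]
  2-simplices (12): [0,1,2], [0,1,4], [0,2,3], [0,3,5], [0,4,6], [0,5,6], [1,2,6], [1,4,5], [1,5,6], [2,3,4], [2,4,6], [3,4,5]

giving chain groups C_0 ≅ Z^7, C_1 ≅ Z^18, C_2 ≅ Z^12.

Boundary ∂_1: C_1 → C_0 maps an edge to its endpoints' difference, ∂[p,q] = q − p.
This gives a 7×18 integer matrix of rank 6; reducing to Smith normal form yields diagonal entries (1,1,1,1,1,1).

∂_2: C_2 → C_1 sends each 2-simplex [p,q,r] to [q,r] − [p,r] + [p,q]. For instance
  ∂[1,4,5] = [4,5] − [1,5] + [1,4],
  ∂[2,4,6] = [4,6] − [2,6] + [2,4].
This gives a 18×12 integer matrix of rank 12; reducing to Smith normal form yields diagonal entries (1,1,1,1,1,1,1,1,1,1,1,2).

Now H_k = ker ∂_k / im ∂_{k+1}, so:

  H_0: rank C_0 − rank ∂_1 = 7 − 6 = 1, and the invariant factors of ∂_1 are all 1, so H_0 ≅ Z.
  H_1: rank ker ∂_1 − rank ∂_2 = (18 − 6) − 12 = 0, and ∂_2 has invariant factor 2 > 1, so H_1 ≅ Z/2.
  H_2: rank ker ∂_2 − rank ∂_3 = (12 − 12) − 0 = 0, and there is no ∂_3, so H_2 ≅ 0.

H_0 = Z,  H_1 = Z/2,  H_2 = 0.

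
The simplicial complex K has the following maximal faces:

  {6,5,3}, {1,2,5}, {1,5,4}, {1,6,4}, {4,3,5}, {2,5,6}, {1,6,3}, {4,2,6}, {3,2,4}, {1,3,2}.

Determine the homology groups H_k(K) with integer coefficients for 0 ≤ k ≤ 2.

We work with the vertex ordering 1 < 2 < 3 < 4 < 5 < 6. The simplices of K, each written with vertices in increasing order, are:

  0-simplices (6): [1], [2], [3], [4], [5], [6]
  1-simplices (15): [1,2], [1,3], [1,4], [1,5], [1,6], [2,3], [2,4], [2,5], [2,6], [3,4], [3,5], [3,6], [4,5], [4,6], [5,6]
  2-simplices (10): [1,2,3], [1,2,5], [1,3,6], [1,4,5], [1,4,6], [2,3,4], [2,4,6], [2,5,6], [3,4,5], [3,5,6]

Hence C_0 ≅ Z^6, C_1 ≅ Z^15, C_2 ≅ Z^10.

Boundary ∂_1: C_1 → C_0 is given by ∂[p,q] = [q] − [p]. For instance
  ∂[1,6] = [6] − [1].
The resulting 6×15 matrix has rank 5, and its Smith normal form has invariant factors (1,1,1,1,1).

The boundary map ∂_2: C_2 → C_1 maps a triangle to the signed sum of its edges. For instance
  ∂[3,5,6] = [5,6] − [3,6] + [3,5],
  ∂[1,2,5] = [2,5] − [1,5] + [1,2].
The resulting 15×10 matrix has rank 10, and its Smith normal form has invariant factors (1,1,1,1,1,1,1,1,1,2).

Now H_k = ker ∂_k / im ∂_{k+1}, so:

  H_0: rank C_0 − rank ∂_1 = 6 − 5 = 1, and the invariant factors of ∂_1 are all 1, so H_0 = Z.
  H_1: rank ker ∂_1 − rank ∂_2 = (15 − 5) − 10 = 0, and ∂_2 has invariant factor 2 > 1, so H_1 = Z/2Z.
  H_2: rank ker ∂_2 − rank ∂_3 = (10 − 10) − 0 = 0, and there is no ∂_3, so H_2 = 0.

(K is a triangulation of the real projective plane RP^2.)

H_0 ≅ Z,  H_1 ≅ Z/2Z,  H_2 = 0.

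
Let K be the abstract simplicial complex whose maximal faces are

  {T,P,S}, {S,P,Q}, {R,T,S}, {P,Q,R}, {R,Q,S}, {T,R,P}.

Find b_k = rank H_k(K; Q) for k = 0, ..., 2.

b_0 = 1, b_1 = 0, b_2 = 1.

Fix the vertex order P < Q < R < S < T and write every simplex with vertices in increasing order. Then dim K = 2 and the simplices of K are:

  0-simplices (5): P, Q, R, S, T
  1-simplices (9): PQ, PR, PS, PT, QR, QS, RS, RT, ST
  2-simplices (6): PQR, PQS, PRT, PST, QRS, RST

Hence C_0 ≅ Z^5, C_1 ≅ Z^9, C_2 ≅ Z^6.

The boundary map ∂_1: C_1 → C_0 maps an edge to its endpoints' difference, ∂[p,q] = q − p. For instance
  ∂PS = S − P.
The resulting 5×9 matrix has rank 4, and its Smith normal form has invariant factors (1,1,1,1).

The boundary map ∂_2: C_2 → C_1 sends each 2-simplex [p,q,r] to [q,r] − [p,r] + [p,q]. For instance
  ∂RST = ST − RT + RS,
  ∂PQR = QR − PR + PQ.
The 9×6 boundary matrix has rank 5 and Smith normal form diag(1,1,1,1,1).

Reading off H_k = ker ∂_k / im ∂_{k+1}:

  H_0: rank C_0 − rank ∂_1 = 5 − 4 = 1, and the invariant factors of ∂_1 are all 1, so H_0 = Z.
  H_1: rank ker ∂_1 − rank ∂_2 = (9 − 4) − 5 = 0, and the invariant factors of ∂_2 are all 1, so H_1 = 0.
  H_2: rank ker ∂_2 − rank ∂_3 = (6 − 5) − 0 = 1, and there is no ∂_3, so H_2 = Z.

Hence the Betti numbers are b_0 = 1, b_1 = 0, b_2 = 1.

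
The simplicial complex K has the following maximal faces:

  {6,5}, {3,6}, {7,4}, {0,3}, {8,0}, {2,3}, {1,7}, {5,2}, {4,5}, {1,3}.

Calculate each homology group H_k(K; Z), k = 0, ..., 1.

K has 9 vertices, 10 edges.
rank ∂_0 = 0, rank ∂_1 = 8 ⇒ b_0 = 9 − 0 − 8 = 1; all invariant factors of ∂_1 are 1 so no torsion. So H_0 ≅ Z.
rank ∂_1 = 8, rank ∂_2 = 0 ⇒ b_1 = 10 − 8 − 0 = 2. So H_1 ≅ Z^2.

H_0 = Z,  H_1 = Z^2.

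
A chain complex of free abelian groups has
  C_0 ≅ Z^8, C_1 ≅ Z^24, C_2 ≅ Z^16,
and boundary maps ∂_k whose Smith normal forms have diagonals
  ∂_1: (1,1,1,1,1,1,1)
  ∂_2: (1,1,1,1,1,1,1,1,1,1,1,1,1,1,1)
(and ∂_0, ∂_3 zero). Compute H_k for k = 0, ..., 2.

H_0 ≅ Z,  H_1 ≅ Z^2,  H_2 ≅ Z.

H_0: b_0 = 8 − 0 − 7 = 1; torsion from ∂_1 factors > 1: none. So H_0 ≅ Z.
H_1: b_1 = 24 − 7 − 15 = 2; torsion from ∂_2 factors > 1: none. So H_1 ≅ Z^2.
H_2: b_2 = 16 − 15 − 0 = 1; torsion from ∂_3 factors > 1: none. So H_2 ≅ Z.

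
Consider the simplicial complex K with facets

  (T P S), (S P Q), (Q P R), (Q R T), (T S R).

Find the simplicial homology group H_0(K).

H_0 ≅ Z.

We work with the vertex ordering P < Q < R < S < T. The simplices of K, each written with vertices in increasing order, are:

  0-simplices (5): P, Q, R, S, T
  1-simplices (10): PQ, PR, PS, PT, QR, QS, QT, RS, RT, ST
  2-simplices (5): PQR, PQS, PST, QRT, RST

Hence C_0 ≅ Z^5, C_1 ≅ Z^10, C_2 ≅ Z^5.

The boundary map ∂_1: C_1 → C_0 maps an edge to its endpoints' difference, ∂[p,q] = q − p.
This gives a 5×10 integer matrix of rank 4; reducing to Smith normal form yields diagonal entries (1,1,1,1).

Boundary ∂_2: C_2 → C_1 maps a triangle to the signed sum of its edges. For instance
  ∂QRT = RT − QT + QR,
  ∂RST = ST − RT + RS.
As a 10×5 matrix over Z this has rank 5, with invariant factors (1,1,1,1,1).

Now H_k = ker ∂_k / im ∂_{k+1}, so:

  H_0: rank C_0 − rank ∂_1 = 5 − 4 = 1, and the invariant factors of ∂_1 are all 1, so H_0 = Z.

(K is a triangulation of the Möbius band.)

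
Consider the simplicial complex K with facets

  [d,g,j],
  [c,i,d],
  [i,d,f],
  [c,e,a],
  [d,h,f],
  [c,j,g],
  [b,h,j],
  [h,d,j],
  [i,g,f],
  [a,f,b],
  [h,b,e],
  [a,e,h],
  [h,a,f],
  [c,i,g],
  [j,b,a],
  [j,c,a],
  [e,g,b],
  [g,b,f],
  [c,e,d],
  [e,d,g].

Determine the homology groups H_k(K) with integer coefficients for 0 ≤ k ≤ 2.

We work with the vertex ordering a < b < c < d < e < f < g < h < i < j. The simplices of K, each written with vertices in increasing order, are:

  0-simplices (10): a, b, c, d, e, f, g, h, i, j
  1-simplices (30): ab, ac, ae, af, ah, aj, be, bf, bg, bh, bj, cd, ce, cg, ci, cj, de, df, dg, dh, di, dj, eg, eh, fg, fh, fi, gi, gj, hj
  2-simplices (20): abf, abj, ace, acj, aeh, afh, beg, beh, bfg, bhj, cde, cdi, cgi, cgj, deg, dfh, dfi, dgj, dhj, fgi

so the chain groups are C_0 ≅ Z^10, C_1 ≅ Z^30, C_2 ≅ Z^20.

Boundary ∂_1: C_1 → C_0 sends each edge [p,q] (with p < q) to q − p. For instance
  ∂eh = h − e.
This gives a 10×30 integer matrix of rank 9; reducing to Smith normal form yields diagonal entries (1,1,1,1,1,1,1,1,1).

∂_2: C_2 → C_1 acts by ∂[p,q,r] = [q,r] − [p,r] + [p,q]. For instance
  ∂aeh = eh − ah + ae,
  ∂ace = ce − ae + ac.
The 30×20 boundary matrix has rank 20 and Smith normal form diag(1,1,1,1,1,1,1,1,1,1,1,1,1,1,1,1,1,1,1,2).

Computing H_k = (kernel of ∂_k) / (image of ∂_{k+1}):

  H_0: rank C_0 − rank ∂_1 = 10 − 9 = 1, and the invariant factors of ∂_1 are all 1, so H_0 = Z.
  H_1: rank ker ∂_1 − rank ∂_2 = (30 − 9) − 20 = 1, and ∂_2 has invariant factor 2 > 1, so H_1 = Z ⊕ Z_2.
  H_2: rank ker ∂_2 − rank ∂_3 = (20 − 20) − 0 = 0, and there is no ∂_3, so H_2 = 0.

(K is a triangulation of the Klein bottle.)

H_0 = Z,  H_1 = Z ⊕ Z_2,  H_2 = 0.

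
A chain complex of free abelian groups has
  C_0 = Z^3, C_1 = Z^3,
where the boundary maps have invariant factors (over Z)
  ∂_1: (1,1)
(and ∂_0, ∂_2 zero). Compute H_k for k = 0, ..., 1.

H_0 = Z,  H_1 = Z.

H_0: b_0 = 3 − 0 − 2 = 1; torsion from ∂_1 factors > 1: none. So H_0 = Z.
H_1: b_1 = 3 − 2 − 0 = 1; torsion from ∂_2 factors > 1: none. So H_1 = Z.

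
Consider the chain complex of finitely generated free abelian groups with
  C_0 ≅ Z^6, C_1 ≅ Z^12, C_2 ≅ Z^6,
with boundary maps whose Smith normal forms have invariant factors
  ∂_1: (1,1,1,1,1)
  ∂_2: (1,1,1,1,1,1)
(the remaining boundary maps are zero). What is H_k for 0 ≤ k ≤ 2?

H_0 = Z,  H_1 = Z,  H_2 = 0.

H_0: b_0 = 6 − 0 − 5 = 1; torsion from ∂_1 factors > 1: none. So H_0 = Z.
H_1: b_1 = 12 − 5 − 6 = 1; torsion from ∂_2 factors > 1: none. So H_1 = Z.
H_2: b_2 = 6 − 6 − 0 = 0; torsion from ∂_3 factors > 1: none. So H_2 = 0.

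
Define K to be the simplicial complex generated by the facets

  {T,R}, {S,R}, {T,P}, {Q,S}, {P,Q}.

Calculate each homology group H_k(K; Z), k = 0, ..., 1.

We work with the vertex ordering P < Q < R < S < T. The simplices of K, each written with vertices in increasing order, are:

  0-simplices (5): P, Q, R, S, T
  1-simplices (5): PQ, PT, QS, RS, RT

Hence C_0 ≅ Z^5, C_1 ≅ Z^5.

The boundary map ∂_1: C_1 → C_0 is given by ∂[p,q] = [q] − [p].
As a 5×5 matrix over Z this has rank 4, with invariant factors (1,1,1,1).

Now H_k = ker ∂_k / im ∂_{k+1}, so:

  H_0: rank C_0 − rank ∂_1 = 5 − 4 = 1, and the invariant factors of ∂_1 are all 1, so H_0 = Z.
  H_1: rank ker ∂_1 − rank ∂_2 = (5 − 4) − 0 = 1, and there is no ∂_2, so H_1 = Z.

H_0 ≅ Z,  H_1 ≅ Z.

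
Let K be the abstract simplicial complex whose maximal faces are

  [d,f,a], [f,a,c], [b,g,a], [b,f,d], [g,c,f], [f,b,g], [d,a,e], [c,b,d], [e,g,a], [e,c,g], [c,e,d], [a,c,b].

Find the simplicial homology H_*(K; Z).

H_0 = Z,  H_1 = Z/2,  H_2 = 0.

Take the total order a < b < c < d < e < f < g on the vertex set. Then K (dimension 2) consists of the simplices:

  0-simplices (7): a, b, c, d, e, f, g
  1-simplices (18): ab, ac, ad, ae, af, ag, bc, bd, bf, bg, cd, ce, cf, cg, de, df, eg, fg
  2-simplices (12): abc, abg, acf, ade, adf, aeg, bcd, bdf, bfg, cde, ceg, cfg

Hence C_0 ≅ Z^7, C_1 ≅ Z^18, C_2 ≅ Z^12.

Boundary ∂_1: C_1 → C_0 is given by ∂[p,q] = [q] − [p].
As a 7×18 matrix over Z this has rank 6, with invariant factors (1,1,1,1,1,1).

Boundary ∂_2: C_2 → C_1 sends each 2-simplex [p,q,r] to [q,r] − [p,r] + [p,q]. For instance
  ∂abg = bg − ag + ab,
  ∂acf = cf − af + ac.
This gives a 18×12 integer matrix of rank 12; reducing to Smith normal form yields diagonal entries (1,1,1,1,1,1,1,1,1,1,1,2).

Now H_k = ker ∂_k / im ∂_{k+1}, so:

  H_0: rank C_0 − rank ∂_1 = 7 − 6 = 1, and the invariant factors of ∂_1 are all 1, so H_0 ≅ Z.
  H_1: rank ker ∂_1 − rank ∂_2 = (18 − 6) − 12 = 0, and ∂_2 has invariant factor 2 > 1, so H_1 ≅ Z/2.
  H_2: rank ker ∂_2 − rank ∂_3 = (12 − 12) − 0 = 0, and there is no ∂_3, so H_2 ≅ 0.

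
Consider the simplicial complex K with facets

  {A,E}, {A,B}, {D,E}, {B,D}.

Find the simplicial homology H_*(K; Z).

Fix the vertex order A < B < D < E and write every simplex with vertices in increasing order. Then dim K = 1 and the simplices of K are:

  0-simplices (4): A, B, D, E
  1-simplices (4): AB, AE, BD, DE

giving chain groups C_0 ≅ Z^4, C_1 ≅ Z^4.

The boundary map ∂_1: C_1 → C_0 maps an edge to its endpoints' difference, ∂[p,q] = q − p.
This gives a 4×4 integer matrix of rank 3; reducing to Smith normal form yields diagonal entries (1,1,1).

Reading off H_k = ker ∂_k / im ∂_{k+1}:

  H_0: rank C_0 − rank ∂_1 = 4 − 3 = 1, and the invariant factors of ∂_1 are all 1, so H_0 = Z.
  H_1: rank ker ∂_1 − rank ∂_2 = (4 − 3) − 0 = 1, and there is no ∂_2, so H_1 = Z.

As a check, the Euler characteristic is 4 − 4 = 0, which agrees with 1 − 1 = 0.
(K is a triangulation of the circle S^1.)

H_0 ≅ Z,  H_1 ≅ Z.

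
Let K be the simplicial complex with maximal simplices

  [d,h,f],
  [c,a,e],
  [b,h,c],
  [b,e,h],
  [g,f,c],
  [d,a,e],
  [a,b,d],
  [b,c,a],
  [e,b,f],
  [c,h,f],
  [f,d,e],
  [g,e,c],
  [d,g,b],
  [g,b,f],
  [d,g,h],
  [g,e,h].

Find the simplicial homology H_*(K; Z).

H_0 ≅ Z,  H_1 ≅ Z^2,  H_2 ≅ Z.

Order the vertices as a < b < c < d < e < f < g < h. Listing each simplex with vertices in this order, K has dimension 2 with simplices:

  0-simplices (8): a, b, c, d, e, f, g, h
  1-simplices (24): ab, ac, ad, ae, bc, bd, be, bf, bg, bh, ce, cf, cg, ch, de, df, dg, dh, ef, eg, eh, fg, fh, gh
  2-simplices (16): abc, abd, ace, ade, bch, bdg, bef, beh, bfg, ceg, cfg, cfh, def, dfh, dgh, egh

giving chain groups C_0 ≅ Z^8, C_1 ≅ Z^24, C_2 ≅ Z^16.

∂_1: C_1 → C_0 sends each edge [p,q] (with p < q) to q − p. For instance
  ∂cg = g − c.
The 8×24 boundary matrix has rank 7 and Smith normal form diag(1,1,1,1,1,1,1).

The boundary map ∂_2: C_2 → C_1 sends each 2-simplex [p,q,r] to [q,r] − [p,r] + [p,q]. For instance
  ∂bch = ch − bh + bc,
  ∂ceg = eg − cg + ce.
As a 24×16 matrix over Z this has rank 15, with invariant factors (1,1,1,1,1,1,1,1,1,1,1,1,1,1,1).

From H_k ≅ ker(∂_k) / im(∂_{k+1}) we obtain:

  H_0: rank C_0 − rank ∂_1 = 8 − 7 = 1, and the invariant factors of ∂_1 are all 1, so H_0 ≅ Z.
  H_1: rank ker ∂_1 − rank ∂_2 = (24 − 7) − 15 = 2, and the invariant factors of ∂_2 are all 1, so H_1 ≅ Z^2.
  H_2: rank ker ∂_2 − rank ∂_3 = (16 − 15) − 0 = 1, and there is no ∂_3, so H_2 ≅ Z.

As a check, the Euler characteristic is 8 − 24 + 16 = 0, which agrees with 1 − 2 + 1 = 0.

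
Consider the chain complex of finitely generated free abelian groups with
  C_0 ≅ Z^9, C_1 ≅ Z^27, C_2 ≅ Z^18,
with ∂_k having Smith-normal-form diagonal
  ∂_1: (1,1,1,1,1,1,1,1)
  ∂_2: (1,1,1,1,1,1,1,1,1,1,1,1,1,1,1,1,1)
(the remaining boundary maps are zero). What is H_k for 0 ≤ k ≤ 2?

H_0 = Z,  H_1 = Z^2,  H_2 = Z.

H_0: b_0 = 9 − 0 − 8 = 1; torsion from ∂_1 factors > 1: none. So H_0 = Z.
H_1: b_1 = 27 − 8 − 17 = 2; torsion from ∂_2 factors > 1: none. So H_1 = Z^2.
H_2: b_2 = 18 − 17 − 0 = 1; torsion from ∂_3 factors > 1: none. So H_2 = Z.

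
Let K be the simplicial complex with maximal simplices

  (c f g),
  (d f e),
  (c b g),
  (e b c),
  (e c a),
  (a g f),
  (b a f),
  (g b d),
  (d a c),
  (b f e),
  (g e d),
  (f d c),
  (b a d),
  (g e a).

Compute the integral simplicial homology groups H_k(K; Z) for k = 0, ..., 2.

H_0 ≅ Z,  H_1 ≅ Z^2,  H_2 ≅ Z.

We work with the vertex ordering a < b < c < d < e < f < g. The simplices of K, each written with vertices in increasing order, are:

  0-simplices (7): a, b, c, d, e, f, g
  1-simplices (21): ab, ac, ad, ae, af, ag, bc, bd, be, bf, bg, cd, ce, cf, cg, de, df, dg, ef, eg, fg
  2-simplices (14): abd, abf, acd, ace, aeg, afg, bce, bcg, bdg, bef, cdf, cfg, def, deg

giving chain groups C_0 ≅ Z^7, C_1 ≅ Z^21, C_2 ≅ Z^14.

∂_1: C_1 → C_0 sends each edge [p,q] (with p < q) to q − p. For instance
  ∂ce = e − c.
The resulting 7×21 matrix has rank 6, and its Smith normal form has invariant factors (1,1,1,1,1,1).

∂_2: C_2 → C_1 sends each 2-simplex [p,q,r] to [q,r] − [p,r] + [p,q]. For instance
  ∂abf = bf − af + ab,
  ∂cfg = fg − cg + cf.
The 21×14 boundary matrix has rank 13 and Smith normal form diag(1,1,1,1,1,1,1,1,1,1,1,1,1).

From H_k ≅ ker(∂_k) / im(∂_{k+1}) we obtain:

  H_0: rank C_0 − rank ∂_1 = 7 − 6 = 1, and the invariant factors of ∂_1 are all 1, so H_0 = Z.
  H_1: rank ker ∂_1 − rank ∂_2 = (21 − 6) − 13 = 2, and the invariant factors of ∂_2 are all 1, so H_1 = Z^2.
  H_2: rank ker ∂_2 − rank ∂_3 = (14 − 13) − 0 = 1, and there is no ∂_3, so H_2 = Z.

As a check, the Euler characteristic is 7 − 21 + 14 = 0, which agrees with 1 − 2 + 1 = 0.
(K is a triangulation of the torus T^2.)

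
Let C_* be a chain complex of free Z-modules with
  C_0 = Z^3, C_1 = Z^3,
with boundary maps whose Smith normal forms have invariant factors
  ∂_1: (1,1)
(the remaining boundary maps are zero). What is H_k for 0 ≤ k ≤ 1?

H_0: b_0 = 3 − 0 − 2 = 1; torsion from ∂_1 factors > 1: none. So H_0 ≅ Z.
H_1: b_1 = 3 − 2 − 0 = 1; torsion from ∂_2 factors > 1: none. So H_1 ≅ Z.

H_0 ≅ Z,  H_1 ≅ Z.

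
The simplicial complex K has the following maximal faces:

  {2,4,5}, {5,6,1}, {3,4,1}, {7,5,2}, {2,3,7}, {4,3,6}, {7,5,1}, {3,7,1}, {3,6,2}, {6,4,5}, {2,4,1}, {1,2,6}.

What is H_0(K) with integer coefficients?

Take the total order 1 < 2 < 3 < 4 < 5 < 6 < 7 on the vertex set. Then K (dimension 2) consists of the simplices:

  0-simplices (7): [1], [2], [3], [4], [5], [6], [7]
  1-simplices (18): [1,2], [1,3], [1,4], [1,5], [1,6], [1,7], [2,3], [2,4], [2,5], [2,6], [2,7], [3,4], [3,6], [3,7], [4,5], [4,6], [5,6], [5,7]
  2-simplices (12): [1,2,4], [1,2,6], [1,3,4], [1,3,7], [1,5,6], [1,5,7], [2,3,6], [2,3,7], [2,4,5], [2,5,7], [3,4,6], [4,5,6]

so the chain groups are C_0 ≅ Z^7, C_1 ≅ Z^18, C_2 ≅ Z^12.

∂_1: C_1 → C_0 maps an edge to its endpoints' difference, ∂[p,q] = q − p.
As a 7×18 matrix over Z this has rank 6, with invariant factors (1,1,1,1,1,1).

Boundary ∂_2: C_2 → C_1 maps a triangle to the signed sum of its edges. For instance
  ∂[2,5,7] = [5,7] − [2,7] + [2,5],
  ∂[3,4,6] = [4,6] − [3,6] + [3,4].
As a 18×12 matrix over Z this has rank 12, with invariant factors (1,1,1,1,1,1,1,1,1,1,1,2).

From H_k ≅ ker(∂_k) / im(∂_{k+1}) we obtain:

  H_0: rank C_0 − rank ∂_1 = 7 − 6 = 1, and the invariant factors of ∂_1 are all 1, so H_0 = Z.

H_0 = Z.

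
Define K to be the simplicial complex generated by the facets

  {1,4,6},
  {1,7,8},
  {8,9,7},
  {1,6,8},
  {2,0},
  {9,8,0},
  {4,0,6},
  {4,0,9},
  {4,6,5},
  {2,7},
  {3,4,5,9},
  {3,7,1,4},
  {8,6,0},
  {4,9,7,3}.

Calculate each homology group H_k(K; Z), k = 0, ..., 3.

We work with the vertex ordering 0 < 1 < 2 < 3 < 4 < 5 < 6 < 7 < 8 < 9. The simplices of K, each written with vertices in increasing order, are:

  0-simplices (10): [0], [1], [2], [3], [4], [5], [6], [7], [8], [9]
  1-simplices (25): (25 of them)
  2-simplices (19): (19 of them)
  3-simplices (3): [1,3,4,7], [3,4,5,9], [3,4,7,9]

so the chain groups are C_0 ≅ Z^10, C_1 ≅ Z^25, C_2 ≅ Z^19, C_3 ≅ Z^3.

∂_1: C_1 → C_0 maps an edge to its endpoints' difference, ∂[p,q] = q − p. For instance
  ∂[0,6] = [6] − [0].
This gives a 10×25 integer matrix of rank 9; reducing to Smith normal form yields diagonal entries (1,1,1,1,1,1,1,1,1).

The boundary map ∂_2: C_2 → C_1 acts by ∂[p,q,r] = [q,r] − [p,r] + [p,q]. For instance
  ∂[0,8,9] = [8,9] − [0,9] + [0,8],
  ∂[1,7,8] = [7,8] − [1,8] + [1,7].
As a 25×19 matrix over Z this has rank 15, with invariant factors (1,1,1,1,1,1,1,1,1,1,1,1,1,1,1).

The boundary map ∂_3: C_3 → C_2 sends each 3-simplex σ to the alternating sum Σ_i (−1)^i (σ with its i-th vertex removed). For instance
  ∂[3,4,5,9] = [4,5,9] − [3,5,9] + [3,4,9] − [3,4,5],
  ∂[1,3,4,7] = [3,4,7] − [1,4,7] + [1,3,7] − [1,3,4].
This gives a 19×3 integer matrix of rank 3; reducing to Smith normal form yields diagonal entries (1,1,1).

From H_k ≅ ker(∂_k) / im(∂_{k+1}) we obtain:

  H_0: rank C_0 − rank ∂_1 = 10 − 9 = 1, and the invariant factors of ∂_1 are all 1, so H_0 ≅ Z.
  H_1: rank ker ∂_1 − rank ∂_2 = (25 − 9) − 15 = 1, and the invariant factors of ∂_2 are all 1, so H_1 ≅ Z.
  H_2: rank ker ∂_2 − rank ∂_3 = (19 − 15) − 3 = 1, and the invariant factors of ∂_3 are all 1, so H_2 ≅ Z.
  H_3: rank ker ∂_3 − rank ∂_4 = (3 − 3) − 0 = 0, and there is no ∂_4, so H_3 ≅ 0.

As a check, the Euler characteristic is 10 − 25 + 19 − 3 = 1, which agrees with 1 − 1 + 1 − 0 = 1.

H_0 = Z,  H_1 = Z,  H_2 = Z,  H_3 = 0.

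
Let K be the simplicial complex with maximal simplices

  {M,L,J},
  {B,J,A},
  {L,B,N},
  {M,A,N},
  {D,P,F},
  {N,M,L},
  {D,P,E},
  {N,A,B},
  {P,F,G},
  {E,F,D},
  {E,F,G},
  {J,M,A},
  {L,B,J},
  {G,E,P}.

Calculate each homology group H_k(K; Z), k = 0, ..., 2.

H_0 = Z^2,  H_1 = 0,  H_2 = Z^2.

K has 11 vertices, 21 edges, 14 triangles.
rank ∂_0 = 0, rank ∂_1 = 9 ⇒ b_0 = 11 − 0 − 9 = 2; all invariant factors of ∂_1 are 1 so no torsion. So H_0 = Z^2.
rank ∂_1 = 9, rank ∂_2 = 12 ⇒ b_1 = 21 − 9 − 12 = 0; all invariant factors of ∂_2 are 1 so no torsion. So H_1 = 0.
rank ∂_2 = 12, rank ∂_3 = 0 ⇒ b_2 = 14 − 12 − 0 = 2. So H_2 = Z^2.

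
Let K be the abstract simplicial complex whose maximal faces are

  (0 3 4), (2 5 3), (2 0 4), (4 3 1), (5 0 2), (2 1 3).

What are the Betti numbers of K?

Order the vertices as 0 < 1 < 2 < 3 < 4 < 5. Listing each simplex with vertices in this order, K has dimension 2 with simplices:

  0-simplices (6): [0], [1], [2], [3], [4], [5]
  1-simplices (12): [0,2], [0,3], [0,4], [0,5], [1,2], [1,3], [1,4], [2,3], [2,4], [2,5], [3,4], [3,5]
  2-simplices (6): [0,2,4], [0,2,5], [0,3,4], [1,2,3], [1,3,4], [2,3,5]

Hence C_0 ≅ Z^6, C_1 ≅ Z^12, C_2 ≅ Z^6.

∂_1: C_1 → C_0 sends each edge [p,q] (with p < q) to q − p. For instance
  ∂[1,2] = [2] − [1].
As a 6×12 matrix over Z this has rank 5, with invariant factors (1,1,1,1,1).

∂_2: C_2 → C_1 sends each 2-simplex [p,q,r] to [q,r] − [p,r] + [p,q]. For instance
  ∂[0,2,5] = [2,5] − [0,5] + [0,2],
  ∂[1,3,4] = [3,4] − [1,4] + [1,3].
The 12×6 boundary matrix has rank 6 and Smith normal form diag(1,1,1,1,1,1).

Now H_k = ker ∂_k / im ∂_{k+1}, so:

  H_0: rank C_0 − rank ∂_1 = 6 − 5 = 1, and the invariant factors of ∂_1 are all 1, so H_0 ≅ Z.
  H_1: rank ker ∂_1 − rank ∂_2 = (12 − 5) − 6 = 1, and the invariant factors of ∂_2 are all 1, so H_1 ≅ Z.
  H_2: rank ker ∂_2 − rank ∂_3 = (6 − 6) − 0 = 0, and there is no ∂_3, so H_2 ≅ 0.

As a check, the Euler characteristic is 6 − 12 + 6 = 0, which agrees with 1 − 1 + 0 = 0.
(K is a triangulation of the cylinder S^1 x I.)

Hence the Betti numbers are b_0 = 1, b_1 = 1, b_2 = 0.

b_0 = 1, b_1 = 1, b_2 = 0.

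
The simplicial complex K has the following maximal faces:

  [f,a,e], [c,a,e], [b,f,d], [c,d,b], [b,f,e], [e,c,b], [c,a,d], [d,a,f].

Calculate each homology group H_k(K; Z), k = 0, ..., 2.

H_0 ≅ Z,  H_1 = 0,  H_2 ≅ Z.

We work with the vertex ordering a < b < c < d < e < f. The simplices of K, each written with vertices in increasing order, are:

  0-simplices (6): a, b, c, d, e, f
  1-simplices (12): ac, ad, ae, af, bc, bd, be, bf, cd, ce, df, ef
  2-simplices (8): acd, ace, adf, aef, bcd, bce, bdf, bef

Hence C_0 ≅ Z^6, C_1 ≅ Z^12, C_2 ≅ Z^8.

∂_1: C_1 → C_0 sends each edge [p,q] (with p < q) to q − p. For instance
  ∂ae = e − a.
This gives a 6×12 integer matrix of rank 5; reducing to Smith normal form yields diagonal entries (1,1,1,1,1).

Boundary ∂_2: C_2 → C_1 maps a triangle to the signed sum of its edges. For instance
  ∂ace = ce − ae + ac,
  ∂adf = df − af + ad.
The 12×8 boundary matrix has rank 7 and Smith normal form diag(1,1,1,1,1,1,1).

Computing H_k = (kernel of ∂_k) / (image of ∂_{k+1}):

  H_0: rank C_0 − rank ∂_1 = 6 − 5 = 1, and the invariant factors of ∂_1 are all 1, so H_0 ≅ Z.
  H_1: rank ker ∂_1 − rank ∂_2 = (12 − 5) − 7 = 0, and the invariant factors of ∂_2 are all 1, so H_1 ≅ 0.
  H_2: rank ker ∂_2 − rank ∂_3 = (8 − 7) − 0 = 1, and there is no ∂_3, so H_2 ≅ Z.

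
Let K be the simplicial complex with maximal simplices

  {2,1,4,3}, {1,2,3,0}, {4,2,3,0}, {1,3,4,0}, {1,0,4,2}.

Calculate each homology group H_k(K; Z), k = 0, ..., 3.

H_0 ≅ Z,  H_1 = 0,  H_2 = 0,  H_3 ≅ Z.

We work with the vertex ordering 0 < 1 < 2 < 3 < 4. The simplices of K, each written with vertices in increasing order, are:

  0-simplices (5): [0], [1], [2], [3], [4]
  1-simplices (10): [0,1], [0,2], [0,3], [0,4], [1,2], [1,3], [1,4], [2,3], [2,4], [3,4]
  2-simplices (10): [0,1,2], [0,1,3], [0,1,4], [0,2,3], [0,2,4], [0,3,4], [1,2,3], [1,2,4], [1,3,4], [2,3,4]
  3-simplices (5): [0,1,2,3], [0,1,2,4], [0,1,3,4], [0,2,3,4], [1,2,3,4]

so the chain groups are C_0 ≅ Z^5, C_1 ≅ Z^10, C_2 ≅ Z^10, C_3 ≅ Z^5.

The boundary map ∂_1: C_1 → C_0 maps an edge to its endpoints' difference, ∂[p,q] = q − p.
The resulting 5×10 matrix has rank 4, and its Smith normal form has invariant factors (1,1,1,1).

The boundary map ∂_2: C_2 → C_1 maps a triangle to the signed sum of its edges. For instance
  ∂[1,2,3] = [2,3] − [1,3] + [1,2],
  ∂[0,3,4] = [3,4] − [0,4] + [0,3].
The resulting 10×10 matrix has rank 6, and its Smith normal form has invariant factors (1,1,1,1,1,1).

Boundary ∂_3: C_3 → C_2 sends each 3-simplex σ to the alternating sum Σ_i (−1)^i (σ with its i-th vertex removed). For instance
  ∂[0,2,3,4] = [2,3,4] − [0,3,4] + [0,2,4] − [0,2,3],
  ∂[0,1,2,3] = [1,2,3] − [0,2,3] + [0,1,3] − [0,1,2].
This gives a 10×5 integer matrix of rank 4; reducing to Smith normal form yields diagonal entries (1,1,1,1).

Now H_k = ker ∂_k / im ∂_{k+1}, so:

  H_0: rank C_0 − rank ∂_1 = 5 − 4 = 1, and the invariant factors of ∂_1 are all 1, so H_0 ≅ Z.
  H_1: rank ker ∂_1 − rank ∂_2 = (10 − 4) − 6 = 0, and the invariant factors of ∂_2 are all 1, so H_1 ≅ 0.
  H_2: rank ker ∂_2 − rank ∂_3 = (10 − 6) − 4 = 0, and the invariant factors of ∂_3 are all 1, so H_2 ≅ 0.
  H_3: rank ker ∂_3 − rank ∂_4 = (5 − 4) − 0 = 1, and there is no ∂_4, so H_3 ≅ Z.

(K is a triangulation of the 3-sphere S^3.)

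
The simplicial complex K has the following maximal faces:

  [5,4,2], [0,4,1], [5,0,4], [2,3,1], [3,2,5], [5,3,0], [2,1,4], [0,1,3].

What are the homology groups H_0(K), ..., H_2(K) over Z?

Order the vertices as 0 < 1 < 2 < 3 < 4 < 5. Listing each simplex with vertices in this order, K has dimension 2 with simplices:

  0-simplices (6): [0], [1], [2], [3], [4], [5]
  1-simplices (12): [0,1], [0,3], [0,4], [0,5], [1,2], [1,3], [1,4], [2,3], [2,4], [2,5], [3,5], [4,5]
  2-simplices (8): [0,1,3], [0,1,4], [0,3,5], [0,4,5], [1,2,3], [1,2,4], [2,3,5], [2,4,5]

Hence C_0 ≅ Z^6, C_1 ≅ Z^12, C_2 ≅ Z^8.

∂_1: C_1 → C_0 is given by ∂[p,q] = [q] − [p]. For instance
  ∂[2,5] = [5] − [2].
As a 6×12 matrix over Z this has rank 5, with invariant factors (1,1,1,1,1).

Boundary ∂_2: C_2 → C_1 acts by ∂[p,q,r] = [q,r] − [p,r] + [p,q]. For instance
  ∂[0,4,5] = [4,5] − [0,5] + [0,4],
  ∂[1,2,3] = [2,3] − [1,3] + [1,2].
The 12×8 boundary matrix has rank 7 and Smith normal form diag(1,1,1,1,1,1,1).

Computing H_k = (kernel of ∂_k) / (image of ∂_{k+1}):

  H_0: rank C_0 − rank ∂_1 = 6 − 5 = 1, and the invariant factors of ∂_1 are all 1, so H_0 ≅ Z.
  H_1: rank ker ∂_1 − rank ∂_2 = (12 − 5) − 7 = 0, and the invariant factors of ∂_2 are all 1, so H_1 ≅ 0.
  H_2: rank ker ∂_2 − rank ∂_3 = (8 − 7) − 0 = 1, and there is no ∂_3, so H_2 ≅ Z.

(K is a triangulation of the 2-sphere S^2.)

H_0 ≅ Z,  H_1 = 0,  H_2 ≅ Z.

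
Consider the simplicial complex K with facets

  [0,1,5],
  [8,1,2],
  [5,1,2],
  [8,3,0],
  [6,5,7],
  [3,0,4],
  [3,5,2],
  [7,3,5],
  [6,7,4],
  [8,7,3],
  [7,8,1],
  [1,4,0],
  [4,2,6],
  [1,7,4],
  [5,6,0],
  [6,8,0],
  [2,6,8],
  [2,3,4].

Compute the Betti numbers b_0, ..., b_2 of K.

b_0 = 1, b_1 = 2, b_2 = 1.

Take the total order 0 < 1 < 2 < 3 < 4 < 5 < 6 < 7 < 8 on the vertex set. Then K (dimension 2) consists of the simplices:

  0-simplices (9): [0], [1], [2], [3], [4], [5], [6], [7], [8]
  1-simplices (27): (27 of them)
  2-simplices (18): [0,1,4], [0,1,5], [0,3,4], [0,3,8], [0,5,6], [0,6,8], [1,2,5], [1,2,8], [1,4,7], [1,7,8], [2,3,4], [2,3,5], [2,4,6], [2,6,8], [3,5,7], [3,7,8], [4,6,7], [5,6,7]

Hence C_0 ≅ Z^9, C_1 ≅ Z^27, C_2 ≅ Z^18.

∂_1: C_1 → C_0 sends each edge [p,q] (with p < q) to q − p.
As a 9×27 matrix over Z this has rank 8, with invariant factors (1,1,1,1,1,1,1,1).

Boundary ∂_2: C_2 → C_1 maps a triangle to the signed sum of its edges. For instance
  ∂[1,2,8] = [2,8] − [1,8] + [1,2],
  ∂[2,3,5] = [3,5] − [2,5] + [2,3].
The resulting 27×18 matrix has rank 17, and its Smith normal form has invariant factors (1,1,1,1,1,1,1,1,1,1,1,1,1,1,1,1,1).

Reading off H_k = ker ∂_k / im ∂_{k+1}:

  H_0: rank C_0 − rank ∂_1 = 9 − 8 = 1, and the invariant factors of ∂_1 are all 1, so H_0 ≅ Z.
  H_1: rank ker ∂_1 − rank ∂_2 = (27 − 8) − 17 = 2, and the invariant factors of ∂_2 are all 1, so H_1 ≅ Z^2.
  H_2: rank ker ∂_2 − rank ∂_3 = (18 − 17) − 0 = 1, and there is no ∂_3, so H_2 ≅ Z.

As a check, the Euler characteristic is 9 − 27 + 18 = 0, which agrees with 1 − 2 + 1 = 0.
(K is a triangulation of the torus T^2.)

Hence the Betti numbers are b_0 = 1, b_1 = 2, b_2 = 1.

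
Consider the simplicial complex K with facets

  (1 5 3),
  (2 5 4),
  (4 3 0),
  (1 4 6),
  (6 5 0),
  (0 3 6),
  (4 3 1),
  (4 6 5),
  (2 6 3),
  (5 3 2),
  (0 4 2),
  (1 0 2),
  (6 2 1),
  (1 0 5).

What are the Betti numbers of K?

b_0 = 1, b_1 = 2, b_2 = 1.

K has 7 vertices, 21 edges, 14 triangles.
rank ∂_0 = 0, rank ∂_1 = 6 ⇒ b_0 = 7 − 0 − 6 = 1; all invariant factors of ∂_1 are 1 so no torsion. So H_0 = Z.
rank ∂_1 = 6, rank ∂_2 = 13 ⇒ b_1 = 21 − 6 − 13 = 2; all invariant factors of ∂_2 are 1 so no torsion. So H_1 = Z^2.
rank ∂_2 = 13, rank ∂_3 = 0 ⇒ b_2 = 14 − 13 − 0 = 1. So H_2 = Z.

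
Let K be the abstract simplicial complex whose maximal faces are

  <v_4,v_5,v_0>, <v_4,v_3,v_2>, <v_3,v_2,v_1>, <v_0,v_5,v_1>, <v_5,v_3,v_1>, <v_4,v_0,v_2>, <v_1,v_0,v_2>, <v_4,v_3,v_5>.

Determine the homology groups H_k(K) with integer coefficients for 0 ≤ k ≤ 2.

We work with the vertex ordering v_0 < v_1 < v_2 < v_3 < v_4 < v_5. The simplices of K, each written with vertices in increasing order, are:

  0-simplices (6): [v_0], [v_1], [v_2], [v_3], [v_4], [v_5]
  1-simplices (12): [v_0,v_1], [v_0,v_2], [v_0,v_4], [v_0,v_5], [v_1,v_2], [v_1,v_3], [v_1,v_5], [v_2,v_3], [v_2,v_4], [v_3,v_4], [v_3,v_5], [v_4,v_5]
  2-simplices (8): [v_0,v_1,v_2], [v_0,v_1,v_5], [v_0,v_2,v_4], [v_0,v_4,v_5], [v_1,v_2,v_3], [v_1,v_3,v_5], [v_2,v_3,v_4], [v_3,v_4,v_5]

giving chain groups C_0 ≅ Z^6, C_1 ≅ Z^12, C_2 ≅ Z^8.

∂_1: C_1 → C_0 sends each edge [p,q] (with p < q) to q − p. For instance
  ∂[v_0,v_2] = [v_2] − [v_0].
The 6×12 boundary matrix has rank 5 and Smith normal form diag(1,1,1,1,1).

The boundary map ∂_2: C_2 → C_1 maps a triangle to the signed sum of its edges. For instance
  ∂[v_0,v_1,v_5] = [v_1,v_5] − [v_0,v_5] + [v_0,v_1],
  ∂[v_0,v_4,v_5] = [v_4,v_5] − [v_0,v_5] + [v_0,v_4].
This gives a 12×8 integer matrix of rank 7; reducing to Smith normal form yields diagonal entries (1,1,1,1,1,1,1).

Computing H_k = (kernel of ∂_k) / (image of ∂_{k+1}):

  H_0: rank C_0 − rank ∂_1 = 6 − 5 = 1, and the invariant factors of ∂_1 are all 1, so H_0 = Z.
  H_1: rank ker ∂_1 − rank ∂_2 = (12 − 5) − 7 = 0, and the invariant factors of ∂_2 are all 1, so H_1 = 0.
  H_2: rank ker ∂_2 − rank ∂_3 = (8 − 7) − 0 = 1, and there is no ∂_3, so H_2 = Z.

(K is a triangulation of the 2-sphere S^2.)

H_0 ≅ Z,  H_1 = 0,  H_2 ≅ Z.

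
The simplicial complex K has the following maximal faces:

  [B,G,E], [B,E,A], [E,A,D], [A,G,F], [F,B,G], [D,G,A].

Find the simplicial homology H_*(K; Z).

H_0 = Z,  H_1 = Z,  H_2 = 0.

We work with the vertex ordering A < B < D < E < F < G. The simplices of K, each written with vertices in increasing order, are:

  0-simplices (6): A, B, D, E, F, G
  1-simplices (12): AB, AD, AE, AF, AG, BE, BF, BG, DE, DG, EG, FG
  2-simplices (6): ABE, ADE, ADG, AFG, BEG, BFG

so the chain groups are C_0 ≅ Z^6, C_1 ≅ Z^12, C_2 ≅ Z^6.

Boundary ∂_1: C_1 → C_0 sends each edge [p,q] (with p < q) to q − p. For instance
  ∂AF = F − A.
As a 6×12 matrix over Z this has rank 5, with invariant factors (1,1,1,1,1).

∂_2: C_2 → C_1 acts by ∂[p,q,r] = [q,r] − [p,r] + [p,q]. For instance
  ∂ADG = DG − AG + AD,
  ∂BEG = EG − BG + BE.
This gives a 12×6 integer matrix of rank 6; reducing to Smith normal form yields diagonal entries (1,1,1,1,1,1).

Reading off H_k = ker ∂_k / im ∂_{k+1}:

  H_0: rank C_0 − rank ∂_1 = 6 − 5 = 1, and the invariant factors of ∂_1 are all 1, so H_0 ≅ Z.
  H_1: rank ker ∂_1 − rank ∂_2 = (12 − 5) − 6 = 1, and the invariant factors of ∂_2 are all 1, so H_1 ≅ Z.
  H_2: rank ker ∂_2 − rank ∂_3 = (6 − 6) − 0 = 0, and there is no ∂_3, so H_2 ≅ 0.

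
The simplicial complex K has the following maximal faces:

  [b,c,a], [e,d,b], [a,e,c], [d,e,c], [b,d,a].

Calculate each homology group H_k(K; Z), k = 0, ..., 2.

Take the total order a < b < c < d < e on the vertex set. Then K (dimension 2) consists of the simplices:

  0-simplices (5): a, b, c, d, e
  1-simplices (10): ab, ac, ad, ae, bc, bd, be, cd, ce, de
  2-simplices (5): abc, abd, ace, bde, cde

Hence C_0 ≅ Z^5, C_1 ≅ Z^10, C_2 ≅ Z^5.

The boundary map ∂_1: C_1 → C_0 sends each edge [p,q] (with p < q) to q − p. For instance
  ∂de = e − d.
This gives a 5×10 integer matrix of rank 4; reducing to Smith normal form yields diagonal entries (1,1,1,1).

Boundary ∂_2: C_2 → C_1 sends each 2-simplex [p,q,r] to [q,r] − [p,r] + [p,q]. For instance
  ∂abd = bd − ad + ab,
  ∂abc = bc − ac + ab.
As a 10×5 matrix over Z this has rank 5, with invariant factors (1,1,1,1,1).

Computing H_k = (kernel of ∂_k) / (image of ∂_{k+1}):

  H_0: rank C_0 − rank ∂_1 = 5 − 4 = 1, and the invariant factors of ∂_1 are all 1, so H_0 ≅ Z.
  H_1: rank ker ∂_1 − rank ∂_2 = (10 − 4) − 5 = 1, and the invariant factors of ∂_2 are all 1, so H_1 ≅ Z.
  H_2: rank ker ∂_2 − rank ∂_3 = (5 − 5) − 0 = 0, and there is no ∂_3, so H_2 ≅ 0.

H_0 = Z,  H_1 = Z,  H_2 = 0.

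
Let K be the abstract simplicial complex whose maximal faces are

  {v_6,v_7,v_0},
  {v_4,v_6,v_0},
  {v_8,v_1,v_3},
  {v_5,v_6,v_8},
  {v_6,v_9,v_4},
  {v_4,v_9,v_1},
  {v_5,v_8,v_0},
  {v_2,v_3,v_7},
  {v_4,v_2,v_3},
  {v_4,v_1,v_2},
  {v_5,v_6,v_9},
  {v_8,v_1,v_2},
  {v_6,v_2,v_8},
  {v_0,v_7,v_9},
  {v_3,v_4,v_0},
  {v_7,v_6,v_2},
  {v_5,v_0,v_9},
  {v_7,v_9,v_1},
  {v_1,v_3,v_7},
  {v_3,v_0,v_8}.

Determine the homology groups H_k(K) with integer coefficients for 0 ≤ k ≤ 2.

H_0 = Z,  H_1 = Z ⊕ Z_2,  H_2 = 0.

We work with the vertex ordering v_0 < v_1 < v_2 < v_3 < v_4 < v_5 < v_6 < v_7 < v_8 < v_9. The simplices of K, each written with vertices in increasing order, are:

  0-simplices (10): [v_0], [v_1], [v_2], [v_3], [v_4], [v_5], [v_6], [v_7], [v_8], [v_9]
  1-simplices (30): (30 of them)
  2-simplices (20): (20 of them)

Hence C_0 ≅ Z^10, C_1 ≅ Z^30, C_2 ≅ Z^20.

The boundary map ∂_1: C_1 → C_0 is given by ∂[p,q] = [q] − [p].
As a 10×30 matrix over Z this has rank 9, with invariant factors (1,1,1,1,1,1,1,1,1).

The boundary map ∂_2: C_2 → C_1 maps a triangle to the signed sum of its edges. For instance
  ∂[v_2,v_3,v_4] = [v_3,v_4] − [v_2,v_4] + [v_2,v_3],
  ∂[v_0,v_5,v_8] = [v_5,v_8] − [v_0,v_8] + [v_0,v_5].
This gives a 30×20 integer matrix of rank 20; reducing to Smith normal form yields diagonal entries (1,1,1,1,1,1,1,1,1,1,1,1,1,1,1,1,1,1,1,2).

From H_k ≅ ker(∂_k) / im(∂_{k+1}) we obtain:

  H_0: rank C_0 − rank ∂_1 = 10 − 9 = 1, and the invariant factors of ∂_1 are all 1, so H_0 = Z.
  H_1: rank ker ∂_1 − rank ∂_2 = (30 − 9) − 20 = 1, and ∂_2 has invariant factor 2 > 1, so H_1 = Z ⊕ Z_2.
  H_2: rank ker ∂_2 − rank ∂_3 = (20 − 20) − 0 = 0, and there is no ∂_3, so H_2 = 0.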